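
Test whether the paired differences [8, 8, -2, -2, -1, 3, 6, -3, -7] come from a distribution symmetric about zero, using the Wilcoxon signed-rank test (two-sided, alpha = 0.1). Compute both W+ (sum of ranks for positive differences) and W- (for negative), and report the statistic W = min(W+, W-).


Step 1: Drop any zero differences (none here) and take |d_i|.
|d| = [8, 8, 2, 2, 1, 3, 6, 3, 7]
Step 2: Midrank |d_i| (ties get averaged ranks).
ranks: |8|->8.5, |8|->8.5, |2|->2.5, |2|->2.5, |1|->1, |3|->4.5, |6|->6, |3|->4.5, |7|->7
Step 3: Attach original signs; sum ranks with positive sign and with negative sign.
W+ = 8.5 + 8.5 + 4.5 + 6 = 27.5
W- = 2.5 + 2.5 + 1 + 4.5 + 7 = 17.5
(Check: W+ + W- = 45 should equal n(n+1)/2 = 45.)
Step 4: Test statistic W = min(W+, W-) = 17.5.
Step 5: Ties in |d|, so use the tie-corrected normal approximation.
        E[W] = n(n+1)/4 = 9*10/4 = 22.5.
        Tie groups: |d|=2 (t=2), |d|=3 (t=2), |d|=8 (t=2); sum(t^3 - t) = 18.
        Var[W] = n(n+1)(2n+1)/24 - sum(t^3-t)/48 = 1710/24 - 18/48 = 70.875.
        z = (W - E[W]) / sqrt(Var[W]) = (17.5 - 22.5) / 8.4187 = -0.5939.
        Two-sided p = 2*Phi(z) = 0.552570.
Step 6: alpha = 0.1. fail to reject H0.

W+ = 27.5, W- = 17.5, W = min = 17.5, p = 0.552570, fail to reject H0.


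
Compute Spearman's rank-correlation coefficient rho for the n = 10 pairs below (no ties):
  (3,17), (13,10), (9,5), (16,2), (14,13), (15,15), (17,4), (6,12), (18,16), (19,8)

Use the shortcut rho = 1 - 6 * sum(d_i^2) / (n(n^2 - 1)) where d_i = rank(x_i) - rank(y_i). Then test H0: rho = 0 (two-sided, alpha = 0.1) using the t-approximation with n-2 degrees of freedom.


Step 1: Rank x and y separately (midranks; no ties here).
rank(x): 3->1, 13->4, 9->3, 16->7, 14->5, 15->6, 17->8, 6->2, 18->9, 19->10
rank(y): 17->10, 10->5, 5->3, 2->1, 13->7, 15->8, 4->2, 12->6, 16->9, 8->4
Step 2: d_i = R_x(i) - R_y(i); compute d_i^2.
  (1-10)^2=81, (4-5)^2=1, (3-3)^2=0, (7-1)^2=36, (5-7)^2=4, (6-8)^2=4, (8-2)^2=36, (2-6)^2=16, (9-9)^2=0, (10-4)^2=36
sum(d^2) = 214.
Step 3: rho = 1 - 6*214 / (10*(10^2 - 1)) = 1 - 1284/990 = -0.296970.
Step 4: Under H0, t = rho * sqrt((n-2)/(1-rho^2)) = -0.8796 ~ t(8).
Step 5: Two-sided p-value from the t-distribution with 8 df = 0.404702.
Step 6: alpha = 0.1. fail to reject H0.

rho = -0.2970, p = 0.404702, fail to reject H0 at alpha = 0.1.


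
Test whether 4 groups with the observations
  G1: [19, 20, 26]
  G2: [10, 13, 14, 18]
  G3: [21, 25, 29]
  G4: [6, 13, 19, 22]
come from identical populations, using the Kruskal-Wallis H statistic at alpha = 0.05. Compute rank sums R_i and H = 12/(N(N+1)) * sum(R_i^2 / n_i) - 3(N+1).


Step 1: Combine all N = 14 observations and assign midranks.
sorted (value, group, rank): (6,G4,1), (10,G2,2), (13,G2,3.5), (13,G4,3.5), (14,G2,5), (18,G2,6), (19,G1,7.5), (19,G4,7.5), (20,G1,9), (21,G3,10), (22,G4,11), (25,G3,12), (26,G1,13), (29,G3,14)
Step 2: Sum ranks within each group.
R_1 = 29.5 (n_1 = 3)
R_2 = 16.5 (n_2 = 4)
R_3 = 36 (n_3 = 3)
R_4 = 23 (n_4 = 4)
Step 3: H = 12/(N(N+1)) * sum(R_i^2/n_i) - 3(N+1)
     = 12/(14*15) * (29.5^2/3 + 16.5^2/4 + 36^2/3 + 23^2/4) - 3*15
     = 0.057143 * 922.396 - 45
     = 7.708333.
Step 4: Ties present; correction factor C = 1 - 12/(14^3 - 14) = 0.995604. Corrected H = 7.708333 / 0.995604 = 7.742366.
Step 5: Under H0, H ~ chi^2(3); p-value = 0.051647.
Step 6: alpha = 0.05. fail to reject H0.

H = 7.7424, df = 3, p = 0.051647, fail to reject H0.


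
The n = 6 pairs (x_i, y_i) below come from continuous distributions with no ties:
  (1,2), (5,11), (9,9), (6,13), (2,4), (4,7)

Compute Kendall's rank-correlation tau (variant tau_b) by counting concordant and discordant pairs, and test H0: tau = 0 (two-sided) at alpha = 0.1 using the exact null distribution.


Step 1: Enumerate the 15 unordered pairs (i,j) with i<j and classify each by sign(x_j-x_i) * sign(y_j-y_i).
  (1,2):dx=+4,dy=+9->C; (1,3):dx=+8,dy=+7->C; (1,4):dx=+5,dy=+11->C; (1,5):dx=+1,dy=+2->C
  (1,6):dx=+3,dy=+5->C; (2,3):dx=+4,dy=-2->D; (2,4):dx=+1,dy=+2->C; (2,5):dx=-3,dy=-7->C
  (2,6):dx=-1,dy=-4->C; (3,4):dx=-3,dy=+4->D; (3,5):dx=-7,dy=-5->C; (3,6):dx=-5,dy=-2->C
  (4,5):dx=-4,dy=-9->C; (4,6):dx=-2,dy=-6->C; (5,6):dx=+2,dy=+3->C
Step 2: C = 13, D = 2, total pairs = 15.
Step 3: tau = (C - D)/(n(n-1)/2) = (13 - 2)/15 = 0.733333.
Step 4: Exact two-sided p-value (enumerate n! = 720 permutations of y under H0): p = 0.055556.
Step 5: alpha = 0.1. reject H0.

tau_b = 0.7333 (C=13, D=2), p = 0.055556, reject H0.


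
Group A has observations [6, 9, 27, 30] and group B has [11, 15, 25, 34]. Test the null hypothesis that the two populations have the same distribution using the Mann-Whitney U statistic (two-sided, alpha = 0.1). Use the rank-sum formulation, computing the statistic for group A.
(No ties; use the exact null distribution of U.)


Step 1: Combine and sort all 8 observations; assign midranks.
sorted (value, group): (6,X), (9,X), (11,Y), (15,Y), (25,Y), (27,X), (30,X), (34,Y)
ranks: 6->1, 9->2, 11->3, 15->4, 25->5, 27->6, 30->7, 34->8
Step 2: Rank sum for X: R1 = 1 + 2 + 6 + 7 = 16.
Step 3: U_X = R1 - n1(n1+1)/2 = 16 - 4*5/2 = 16 - 10 = 6.
       U_Y = n1*n2 - U_X = 16 - 6 = 10.
Step 4: No ties, so the exact null distribution of U (based on enumerating the C(8,4) = 70 equally likely rank assignments) gives the two-sided p-value.
Step 5: p-value = 0.685714; compare to alpha = 0.1. fail to reject H0.

U_X = 6, p = 0.685714, fail to reject H0 at alpha = 0.1.


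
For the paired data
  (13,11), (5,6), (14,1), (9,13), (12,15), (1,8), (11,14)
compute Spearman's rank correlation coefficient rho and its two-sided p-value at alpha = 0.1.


Step 1: Rank x and y separately (midranks; no ties here).
rank(x): 13->6, 5->2, 14->7, 9->3, 12->5, 1->1, 11->4
rank(y): 11->4, 6->2, 1->1, 13->5, 15->7, 8->3, 14->6
Step 2: d_i = R_x(i) - R_y(i); compute d_i^2.
  (6-4)^2=4, (2-2)^2=0, (7-1)^2=36, (3-5)^2=4, (5-7)^2=4, (1-3)^2=4, (4-6)^2=4
sum(d^2) = 56.
Step 3: rho = 1 - 6*56 / (7*(7^2 - 1)) = 1 - 336/336 = 0.000000.
Step 4: Under H0, t = rho * sqrt((n-2)/(1-rho^2)) = 0.0000 ~ t(5).
Step 5: Two-sided p-value from the t-distribution with 5 df = 1.000000.
Step 6: alpha = 0.1. fail to reject H0.

rho = 0.0000, p = 1.000000, fail to reject H0 at alpha = 0.1.


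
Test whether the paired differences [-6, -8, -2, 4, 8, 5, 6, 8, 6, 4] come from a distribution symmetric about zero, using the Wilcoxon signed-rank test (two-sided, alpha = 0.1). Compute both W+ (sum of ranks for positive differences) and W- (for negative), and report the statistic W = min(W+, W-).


Step 1: Drop any zero differences (none here) and take |d_i|.
|d| = [6, 8, 2, 4, 8, 5, 6, 8, 6, 4]
Step 2: Midrank |d_i| (ties get averaged ranks).
ranks: |6|->6, |8|->9, |2|->1, |4|->2.5, |8|->9, |5|->4, |6|->6, |8|->9, |6|->6, |4|->2.5
Step 3: Attach original signs; sum ranks with positive sign and with negative sign.
W+ = 2.5 + 9 + 4 + 6 + 9 + 6 + 2.5 = 39
W- = 6 + 9 + 1 = 16
(Check: W+ + W- = 55 should equal n(n+1)/2 = 55.)
Step 4: Test statistic W = min(W+, W-) = 16.
Step 5: Ties in |d|, so use the tie-corrected normal approximation.
        E[W] = n(n+1)/4 = 10*11/4 = 27.5.
        Tie groups: |d|=4 (t=2), |d|=6 (t=3), |d|=8 (t=3); sum(t^3 - t) = 54.
        Var[W] = n(n+1)(2n+1)/24 - sum(t^3-t)/48 = 2310/24 - 54/48 = 95.125.
        z = (W - E[W]) / sqrt(Var[W]) = (16 - 27.5) / 9.7532 = -1.1791.
        Two-sided p = 2*Phi(z) = 0.238359.
Step 6: alpha = 0.1. fail to reject H0.

W+ = 39, W- = 16, W = min = 16, p = 0.238359, fail to reject H0.


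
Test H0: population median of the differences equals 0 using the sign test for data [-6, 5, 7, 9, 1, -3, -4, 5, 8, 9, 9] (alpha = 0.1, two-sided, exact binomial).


Step 1: Discard zero differences. Original n = 11; n_eff = number of nonzero differences = 11.
Nonzero differences (with sign): -6, +5, +7, +9, +1, -3, -4, +5, +8, +9, +9
Step 2: Count signs: positive = 8, negative = 3.
Step 3: Under H0: P(positive) = 0.5, so the number of positives S ~ Bin(11, 0.5).
Step 4: Two-sided exact p-value = sum of Bin(11,0.5) probabilities at or below the observed probability = 0.226562.
Step 5: alpha = 0.1. fail to reject H0.

n_eff = 11, pos = 8, neg = 3, p = 0.226562, fail to reject H0.


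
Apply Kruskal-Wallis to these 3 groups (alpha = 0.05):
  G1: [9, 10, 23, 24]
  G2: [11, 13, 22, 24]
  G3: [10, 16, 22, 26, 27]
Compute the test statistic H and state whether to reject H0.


Step 1: Combine all N = 13 observations and assign midranks.
sorted (value, group, rank): (9,G1,1), (10,G1,2.5), (10,G3,2.5), (11,G2,4), (13,G2,5), (16,G3,6), (22,G2,7.5), (22,G3,7.5), (23,G1,9), (24,G1,10.5), (24,G2,10.5), (26,G3,12), (27,G3,13)
Step 2: Sum ranks within each group.
R_1 = 23 (n_1 = 4)
R_2 = 27 (n_2 = 4)
R_3 = 41 (n_3 = 5)
Step 3: H = 12/(N(N+1)) * sum(R_i^2/n_i) - 3(N+1)
     = 12/(13*14) * (23^2/4 + 27^2/4 + 41^2/5) - 3*14
     = 0.065934 * 650.7 - 42
     = 0.903297.
Step 4: Ties present; correction factor C = 1 - 18/(13^3 - 13) = 0.991758. Corrected H = 0.903297 / 0.991758 = 0.910803.
Step 5: Under H0, H ~ chi^2(2); p-value = 0.634193.
Step 6: alpha = 0.05. fail to reject H0.

H = 0.9108, df = 2, p = 0.634193, fail to reject H0.


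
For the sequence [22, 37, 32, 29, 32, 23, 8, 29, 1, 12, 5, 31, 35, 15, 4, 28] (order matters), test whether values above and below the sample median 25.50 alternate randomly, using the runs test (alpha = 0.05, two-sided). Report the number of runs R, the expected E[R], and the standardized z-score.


Step 1: Compute median = 25.50; label A = above, B = below.
Labels in order: BAAAABBABBBAABBA  (n_A = 8, n_B = 8)
Step 2: Count runs R = 8.
Step 3: Under H0 (random ordering), E[R] = 2*n_A*n_B/(n_A+n_B) + 1 = 2*8*8/16 + 1 = 9.0000.
        Var[R] = 2*n_A*n_B*(2*n_A*n_B - n_A - n_B) / ((n_A+n_B)^2 * (n_A+n_B-1)) = 14336/3840 = 3.7333.
        SD[R] = 1.9322.
Step 4: Continuity-corrected z = (R + 0.5 - E[R]) / SD[R] = (8 + 0.5 - 9.0000) / 1.9322 = -0.2588.
Step 5: Two-sided p-value via normal approximation = 2*(1 - Phi(|z|)) = 0.795809.
Step 6: alpha = 0.05. fail to reject H0.

R = 8, z = -0.2588, p = 0.795809, fail to reject H0.


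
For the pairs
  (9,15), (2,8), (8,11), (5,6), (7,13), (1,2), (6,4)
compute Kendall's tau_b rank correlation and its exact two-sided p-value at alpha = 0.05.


Step 1: Enumerate the 21 unordered pairs (i,j) with i<j and classify each by sign(x_j-x_i) * sign(y_j-y_i).
  (1,2):dx=-7,dy=-7->C; (1,3):dx=-1,dy=-4->C; (1,4):dx=-4,dy=-9->C; (1,5):dx=-2,dy=-2->C
  (1,6):dx=-8,dy=-13->C; (1,7):dx=-3,dy=-11->C; (2,3):dx=+6,dy=+3->C; (2,4):dx=+3,dy=-2->D
  (2,5):dx=+5,dy=+5->C; (2,6):dx=-1,dy=-6->C; (2,7):dx=+4,dy=-4->D; (3,4):dx=-3,dy=-5->C
  (3,5):dx=-1,dy=+2->D; (3,6):dx=-7,dy=-9->C; (3,7):dx=-2,dy=-7->C; (4,5):dx=+2,dy=+7->C
  (4,6):dx=-4,dy=-4->C; (4,7):dx=+1,dy=-2->D; (5,6):dx=-6,dy=-11->C; (5,7):dx=-1,dy=-9->C
  (6,7):dx=+5,dy=+2->C
Step 2: C = 17, D = 4, total pairs = 21.
Step 3: tau = (C - D)/(n(n-1)/2) = (17 - 4)/21 = 0.619048.
Step 4: Exact two-sided p-value (enumerate n! = 5040 permutations of y under H0): p = 0.069048.
Step 5: alpha = 0.05. fail to reject H0.

tau_b = 0.6190 (C=17, D=4), p = 0.069048, fail to reject H0.


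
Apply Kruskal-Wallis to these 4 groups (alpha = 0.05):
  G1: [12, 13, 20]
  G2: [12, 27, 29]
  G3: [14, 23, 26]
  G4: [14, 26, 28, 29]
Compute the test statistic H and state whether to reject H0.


Step 1: Combine all N = 13 observations and assign midranks.
sorted (value, group, rank): (12,G1,1.5), (12,G2,1.5), (13,G1,3), (14,G3,4.5), (14,G4,4.5), (20,G1,6), (23,G3,7), (26,G3,8.5), (26,G4,8.5), (27,G2,10), (28,G4,11), (29,G2,12.5), (29,G4,12.5)
Step 2: Sum ranks within each group.
R_1 = 10.5 (n_1 = 3)
R_2 = 24 (n_2 = 3)
R_3 = 20 (n_3 = 3)
R_4 = 36.5 (n_4 = 4)
Step 3: H = 12/(N(N+1)) * sum(R_i^2/n_i) - 3(N+1)
     = 12/(13*14) * (10.5^2/3 + 24^2/3 + 20^2/3 + 36.5^2/4) - 3*14
     = 0.065934 * 695.146 - 42
     = 3.833791.
Step 4: Ties present; correction factor C = 1 - 24/(13^3 - 13) = 0.989011. Corrected H = 3.833791 / 0.989011 = 3.876389.
Step 5: Under H0, H ~ chi^2(3); p-value = 0.275125.
Step 6: alpha = 0.05. fail to reject H0.

H = 3.8764, df = 3, p = 0.275125, fail to reject H0.


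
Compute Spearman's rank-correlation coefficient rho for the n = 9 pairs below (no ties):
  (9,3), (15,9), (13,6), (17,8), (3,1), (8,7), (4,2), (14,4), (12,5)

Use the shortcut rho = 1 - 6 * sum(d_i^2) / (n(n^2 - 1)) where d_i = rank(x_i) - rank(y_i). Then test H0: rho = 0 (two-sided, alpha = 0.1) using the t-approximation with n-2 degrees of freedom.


Step 1: Rank x and y separately (midranks; no ties here).
rank(x): 9->4, 15->8, 13->6, 17->9, 3->1, 8->3, 4->2, 14->7, 12->5
rank(y): 3->3, 9->9, 6->6, 8->8, 1->1, 7->7, 2->2, 4->4, 5->5
Step 2: d_i = R_x(i) - R_y(i); compute d_i^2.
  (4-3)^2=1, (8-9)^2=1, (6-6)^2=0, (9-8)^2=1, (1-1)^2=0, (3-7)^2=16, (2-2)^2=0, (7-4)^2=9, (5-5)^2=0
sum(d^2) = 28.
Step 3: rho = 1 - 6*28 / (9*(9^2 - 1)) = 1 - 168/720 = 0.766667.
Step 4: Under H0, t = rho * sqrt((n-2)/(1-rho^2)) = 3.1593 ~ t(7).
Step 5: Two-sided p-value from the t-distribution with 7 df = 0.015944.
Step 6: alpha = 0.1. reject H0.

rho = 0.7667, p = 0.015944, reject H0 at alpha = 0.1.


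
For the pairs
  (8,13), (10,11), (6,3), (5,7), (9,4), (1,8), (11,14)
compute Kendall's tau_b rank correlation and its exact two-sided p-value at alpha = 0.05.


Step 1: Enumerate the 21 unordered pairs (i,j) with i<j and classify each by sign(x_j-x_i) * sign(y_j-y_i).
  (1,2):dx=+2,dy=-2->D; (1,3):dx=-2,dy=-10->C; (1,4):dx=-3,dy=-6->C; (1,5):dx=+1,dy=-9->D
  (1,6):dx=-7,dy=-5->C; (1,7):dx=+3,dy=+1->C; (2,3):dx=-4,dy=-8->C; (2,4):dx=-5,dy=-4->C
  (2,5):dx=-1,dy=-7->C; (2,6):dx=-9,dy=-3->C; (2,7):dx=+1,dy=+3->C; (3,4):dx=-1,dy=+4->D
  (3,5):dx=+3,dy=+1->C; (3,6):dx=-5,dy=+5->D; (3,7):dx=+5,dy=+11->C; (4,5):dx=+4,dy=-3->D
  (4,6):dx=-4,dy=+1->D; (4,7):dx=+6,dy=+7->C; (5,6):dx=-8,dy=+4->D; (5,7):dx=+2,dy=+10->C
  (6,7):dx=+10,dy=+6->C
Step 2: C = 14, D = 7, total pairs = 21.
Step 3: tau = (C - D)/(n(n-1)/2) = (14 - 7)/21 = 0.333333.
Step 4: Exact two-sided p-value (enumerate n! = 5040 permutations of y under H0): p = 0.381349.
Step 5: alpha = 0.05. fail to reject H0.

tau_b = 0.3333 (C=14, D=7), p = 0.381349, fail to reject H0.


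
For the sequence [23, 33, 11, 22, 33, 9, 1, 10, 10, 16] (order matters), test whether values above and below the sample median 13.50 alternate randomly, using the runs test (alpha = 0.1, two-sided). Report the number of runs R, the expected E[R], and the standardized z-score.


Step 1: Compute median = 13.50; label A = above, B = below.
Labels in order: AABAABBBBA  (n_A = 5, n_B = 5)
Step 2: Count runs R = 5.
Step 3: Under H0 (random ordering), E[R] = 2*n_A*n_B/(n_A+n_B) + 1 = 2*5*5/10 + 1 = 6.0000.
        Var[R] = 2*n_A*n_B*(2*n_A*n_B - n_A - n_B) / ((n_A+n_B)^2 * (n_A+n_B-1)) = 2000/900 = 2.2222.
        SD[R] = 1.4907.
Step 4: Continuity-corrected z = (R + 0.5 - E[R]) / SD[R] = (5 + 0.5 - 6.0000) / 1.4907 = -0.3354.
Step 5: Two-sided p-value via normal approximation = 2*(1 - Phi(|z|)) = 0.737316.
Step 6: alpha = 0.1. fail to reject H0.

R = 5, z = -0.3354, p = 0.737316, fail to reject H0.


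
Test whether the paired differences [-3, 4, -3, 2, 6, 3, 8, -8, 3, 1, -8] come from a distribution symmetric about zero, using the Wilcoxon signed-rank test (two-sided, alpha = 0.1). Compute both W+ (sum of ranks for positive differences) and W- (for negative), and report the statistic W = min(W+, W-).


Step 1: Drop any zero differences (none here) and take |d_i|.
|d| = [3, 4, 3, 2, 6, 3, 8, 8, 3, 1, 8]
Step 2: Midrank |d_i| (ties get averaged ranks).
ranks: |3|->4.5, |4|->7, |3|->4.5, |2|->2, |6|->8, |3|->4.5, |8|->10, |8|->10, |3|->4.5, |1|->1, |8|->10
Step 3: Attach original signs; sum ranks with positive sign and with negative sign.
W+ = 7 + 2 + 8 + 4.5 + 10 + 4.5 + 1 = 37
W- = 4.5 + 4.5 + 10 + 10 = 29
(Check: W+ + W- = 66 should equal n(n+1)/2 = 66.)
Step 4: Test statistic W = min(W+, W-) = 29.
Step 5: Ties in |d|, so use the tie-corrected normal approximation.
        E[W] = n(n+1)/4 = 11*12/4 = 33.
        Tie groups: |d|=3 (t=4), |d|=8 (t=3); sum(t^3 - t) = 84.
        Var[W] = n(n+1)(2n+1)/24 - sum(t^3-t)/48 = 3036/24 - 84/48 = 124.75.
        z = (W - E[W]) / sqrt(Var[W]) = (29 - 33) / 11.1692 = -0.3581.
        Two-sided p = 2*Phi(z) = 0.720247.
Step 6: alpha = 0.1. fail to reject H0.

W+ = 37, W- = 29, W = min = 29, p = 0.720247, fail to reject H0.


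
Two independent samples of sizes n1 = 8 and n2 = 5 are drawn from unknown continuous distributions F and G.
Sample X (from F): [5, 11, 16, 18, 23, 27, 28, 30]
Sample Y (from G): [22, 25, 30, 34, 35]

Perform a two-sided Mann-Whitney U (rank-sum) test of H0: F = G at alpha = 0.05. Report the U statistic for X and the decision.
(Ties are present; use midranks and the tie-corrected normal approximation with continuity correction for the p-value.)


Step 1: Combine and sort all 13 observations; assign midranks.
sorted (value, group): (5,X), (11,X), (16,X), (18,X), (22,Y), (23,X), (25,Y), (27,X), (28,X), (30,X), (30,Y), (34,Y), (35,Y)
ranks: 5->1, 11->2, 16->3, 18->4, 22->5, 23->6, 25->7, 27->8, 28->9, 30->10.5, 30->10.5, 34->12, 35->13
Step 2: Rank sum for X: R1 = 1 + 2 + 3 + 4 + 6 + 8 + 9 + 10.5 = 43.5.
Step 3: U_X = R1 - n1(n1+1)/2 = 43.5 - 8*9/2 = 43.5 - 36 = 7.5.
       U_Y = n1*n2 - U_X = 40 - 7.5 = 32.5.
Step 4: Ties are present, so use the tie-corrected normal approximation (with continuity correction) for the p-value.
Step 5: p-value = 0.078571; compare to alpha = 0.05. fail to reject H0.

U_X = 7.5, p = 0.078571, fail to reject H0 at alpha = 0.05.


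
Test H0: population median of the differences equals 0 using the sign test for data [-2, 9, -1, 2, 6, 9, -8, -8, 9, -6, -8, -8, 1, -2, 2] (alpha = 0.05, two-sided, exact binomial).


Step 1: Discard zero differences. Original n = 15; n_eff = number of nonzero differences = 15.
Nonzero differences (with sign): -2, +9, -1, +2, +6, +9, -8, -8, +9, -6, -8, -8, +1, -2, +2
Step 2: Count signs: positive = 7, negative = 8.
Step 3: Under H0: P(positive) = 0.5, so the number of positives S ~ Bin(15, 0.5).
Step 4: Two-sided exact p-value = sum of Bin(15,0.5) probabilities at or below the observed probability = 1.000000.
Step 5: alpha = 0.05. fail to reject H0.

n_eff = 15, pos = 7, neg = 8, p = 1.000000, fail to reject H0.


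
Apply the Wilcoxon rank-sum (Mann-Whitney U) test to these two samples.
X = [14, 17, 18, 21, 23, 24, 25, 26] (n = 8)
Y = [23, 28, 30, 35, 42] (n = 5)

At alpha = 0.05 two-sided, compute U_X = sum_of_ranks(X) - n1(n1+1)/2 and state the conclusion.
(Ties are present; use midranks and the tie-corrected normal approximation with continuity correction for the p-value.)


Step 1: Combine and sort all 13 observations; assign midranks.
sorted (value, group): (14,X), (17,X), (18,X), (21,X), (23,X), (23,Y), (24,X), (25,X), (26,X), (28,Y), (30,Y), (35,Y), (42,Y)
ranks: 14->1, 17->2, 18->3, 21->4, 23->5.5, 23->5.5, 24->7, 25->8, 26->9, 28->10, 30->11, 35->12, 42->13
Step 2: Rank sum for X: R1 = 1 + 2 + 3 + 4 + 5.5 + 7 + 8 + 9 = 39.5.
Step 3: U_X = R1 - n1(n1+1)/2 = 39.5 - 8*9/2 = 39.5 - 36 = 3.5.
       U_Y = n1*n2 - U_X = 40 - 3.5 = 36.5.
Step 4: Ties are present, so use the tie-corrected normal approximation (with continuity correction) for the p-value.
Step 5: p-value = 0.019007; compare to alpha = 0.05. reject H0.

U_X = 3.5, p = 0.019007, reject H0 at alpha = 0.05.


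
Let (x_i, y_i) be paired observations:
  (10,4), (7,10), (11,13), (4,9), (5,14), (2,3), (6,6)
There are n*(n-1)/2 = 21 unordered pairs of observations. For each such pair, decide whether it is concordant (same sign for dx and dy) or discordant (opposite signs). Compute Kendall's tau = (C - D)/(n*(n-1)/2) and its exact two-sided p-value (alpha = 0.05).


Step 1: Enumerate the 21 unordered pairs (i,j) with i<j and classify each by sign(x_j-x_i) * sign(y_j-y_i).
  (1,2):dx=-3,dy=+6->D; (1,3):dx=+1,dy=+9->C; (1,4):dx=-6,dy=+5->D; (1,5):dx=-5,dy=+10->D
  (1,6):dx=-8,dy=-1->C; (1,7):dx=-4,dy=+2->D; (2,3):dx=+4,dy=+3->C; (2,4):dx=-3,dy=-1->C
  (2,5):dx=-2,dy=+4->D; (2,6):dx=-5,dy=-7->C; (2,7):dx=-1,dy=-4->C; (3,4):dx=-7,dy=-4->C
  (3,5):dx=-6,dy=+1->D; (3,6):dx=-9,dy=-10->C; (3,7):dx=-5,dy=-7->C; (4,5):dx=+1,dy=+5->C
  (4,6):dx=-2,dy=-6->C; (4,7):dx=+2,dy=-3->D; (5,6):dx=-3,dy=-11->C; (5,7):dx=+1,dy=-8->D
  (6,7):dx=+4,dy=+3->C
Step 2: C = 13, D = 8, total pairs = 21.
Step 3: tau = (C - D)/(n(n-1)/2) = (13 - 8)/21 = 0.238095.
Step 4: Exact two-sided p-value (enumerate n! = 5040 permutations of y under H0): p = 0.561905.
Step 5: alpha = 0.05. fail to reject H0.

tau_b = 0.2381 (C=13, D=8), p = 0.561905, fail to reject H0.


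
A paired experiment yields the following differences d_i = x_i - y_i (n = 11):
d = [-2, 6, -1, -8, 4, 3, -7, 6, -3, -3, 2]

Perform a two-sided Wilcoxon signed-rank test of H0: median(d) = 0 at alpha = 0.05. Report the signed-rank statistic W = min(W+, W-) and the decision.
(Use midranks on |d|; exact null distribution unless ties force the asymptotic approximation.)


Step 1: Drop any zero differences (none here) and take |d_i|.
|d| = [2, 6, 1, 8, 4, 3, 7, 6, 3, 3, 2]
Step 2: Midrank |d_i| (ties get averaged ranks).
ranks: |2|->2.5, |6|->8.5, |1|->1, |8|->11, |4|->7, |3|->5, |7|->10, |6|->8.5, |3|->5, |3|->5, |2|->2.5
Step 3: Attach original signs; sum ranks with positive sign and with negative sign.
W+ = 8.5 + 7 + 5 + 8.5 + 2.5 = 31.5
W- = 2.5 + 1 + 11 + 10 + 5 + 5 = 34.5
(Check: W+ + W- = 66 should equal n(n+1)/2 = 66.)
Step 4: Test statistic W = min(W+, W-) = 31.5.
Step 5: Ties in |d|, so use the tie-corrected normal approximation.
        E[W] = n(n+1)/4 = 11*12/4 = 33.
        Tie groups: |d|=2 (t=2), |d|=3 (t=3), |d|=6 (t=2); sum(t^3 - t) = 36.
        Var[W] = n(n+1)(2n+1)/24 - sum(t^3-t)/48 = 3036/24 - 36/48 = 125.75.
        z = (W - E[W]) / sqrt(Var[W]) = (31.5 - 33) / 11.2138 = -0.1338.
        Two-sided p = 2*Phi(z) = 0.893590.
Step 6: alpha = 0.05. fail to reject H0.

W+ = 31.5, W- = 34.5, W = min = 31.5, p = 0.893590, fail to reject H0.


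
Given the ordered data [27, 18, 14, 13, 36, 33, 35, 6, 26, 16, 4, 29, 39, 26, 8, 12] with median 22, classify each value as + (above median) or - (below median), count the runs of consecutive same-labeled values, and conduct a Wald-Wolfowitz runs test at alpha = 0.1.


Step 1: Compute median = 22; label A = above, B = below.
Labels in order: ABBBAAABABBAAABB  (n_A = 8, n_B = 8)
Step 2: Count runs R = 8.
Step 3: Under H0 (random ordering), E[R] = 2*n_A*n_B/(n_A+n_B) + 1 = 2*8*8/16 + 1 = 9.0000.
        Var[R] = 2*n_A*n_B*(2*n_A*n_B - n_A - n_B) / ((n_A+n_B)^2 * (n_A+n_B-1)) = 14336/3840 = 3.7333.
        SD[R] = 1.9322.
Step 4: Continuity-corrected z = (R + 0.5 - E[R]) / SD[R] = (8 + 0.5 - 9.0000) / 1.9322 = -0.2588.
Step 5: Two-sided p-value via normal approximation = 2*(1 - Phi(|z|)) = 0.795809.
Step 6: alpha = 0.1. fail to reject H0.

R = 8, z = -0.2588, p = 0.795809, fail to reject H0.


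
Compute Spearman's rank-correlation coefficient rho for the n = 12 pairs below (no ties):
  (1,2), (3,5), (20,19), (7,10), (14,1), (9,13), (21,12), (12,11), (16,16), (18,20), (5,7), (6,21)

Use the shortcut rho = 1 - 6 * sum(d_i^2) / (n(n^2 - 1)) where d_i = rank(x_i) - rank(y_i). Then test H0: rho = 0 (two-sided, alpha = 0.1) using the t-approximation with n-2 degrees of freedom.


Step 1: Rank x and y separately (midranks; no ties here).
rank(x): 1->1, 3->2, 20->11, 7->5, 14->8, 9->6, 21->12, 12->7, 16->9, 18->10, 5->3, 6->4
rank(y): 2->2, 5->3, 19->10, 10->5, 1->1, 13->8, 12->7, 11->6, 16->9, 20->11, 7->4, 21->12
Step 2: d_i = R_x(i) - R_y(i); compute d_i^2.
  (1-2)^2=1, (2-3)^2=1, (11-10)^2=1, (5-5)^2=0, (8-1)^2=49, (6-8)^2=4, (12-7)^2=25, (7-6)^2=1, (9-9)^2=0, (10-11)^2=1, (3-4)^2=1, (4-12)^2=64
sum(d^2) = 148.
Step 3: rho = 1 - 6*148 / (12*(12^2 - 1)) = 1 - 888/1716 = 0.482517.
Step 4: Under H0, t = rho * sqrt((n-2)/(1-rho^2)) = 1.7421 ~ t(10).
Step 5: Two-sided p-value from the t-distribution with 10 df = 0.112109.
Step 6: alpha = 0.1. fail to reject H0.

rho = 0.4825, p = 0.112109, fail to reject H0 at alpha = 0.1.


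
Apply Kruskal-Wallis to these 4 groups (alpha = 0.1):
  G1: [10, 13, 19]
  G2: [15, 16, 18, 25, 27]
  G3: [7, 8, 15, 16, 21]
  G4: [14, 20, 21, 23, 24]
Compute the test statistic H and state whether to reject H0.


Step 1: Combine all N = 18 observations and assign midranks.
sorted (value, group, rank): (7,G3,1), (8,G3,2), (10,G1,3), (13,G1,4), (14,G4,5), (15,G2,6.5), (15,G3,6.5), (16,G2,8.5), (16,G3,8.5), (18,G2,10), (19,G1,11), (20,G4,12), (21,G3,13.5), (21,G4,13.5), (23,G4,15), (24,G4,16), (25,G2,17), (27,G2,18)
Step 2: Sum ranks within each group.
R_1 = 18 (n_1 = 3)
R_2 = 60 (n_2 = 5)
R_3 = 31.5 (n_3 = 5)
R_4 = 61.5 (n_4 = 5)
Step 3: H = 12/(N(N+1)) * sum(R_i^2/n_i) - 3(N+1)
     = 12/(18*19) * (18^2/3 + 60^2/5 + 31.5^2/5 + 61.5^2/5) - 3*19
     = 0.035088 * 1782.9 - 57
     = 5.557895.
Step 4: Ties present; correction factor C = 1 - 18/(18^3 - 18) = 0.996904. Corrected H = 5.557895 / 0.996904 = 5.575155.
Step 5: Under H0, H ~ chi^2(3); p-value = 0.134212.
Step 6: alpha = 0.1. fail to reject H0.

H = 5.5752, df = 3, p = 0.134212, fail to reject H0.


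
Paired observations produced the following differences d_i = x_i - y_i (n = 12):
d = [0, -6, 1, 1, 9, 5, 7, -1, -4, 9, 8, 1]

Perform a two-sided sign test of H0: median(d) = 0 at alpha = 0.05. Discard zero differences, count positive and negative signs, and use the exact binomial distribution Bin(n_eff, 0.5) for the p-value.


Step 1: Discard zero differences. Original n = 12; n_eff = number of nonzero differences = 11.
Nonzero differences (with sign): -6, +1, +1, +9, +5, +7, -1, -4, +9, +8, +1
Step 2: Count signs: positive = 8, negative = 3.
Step 3: Under H0: P(positive) = 0.5, so the number of positives S ~ Bin(11, 0.5).
Step 4: Two-sided exact p-value = sum of Bin(11,0.5) probabilities at or below the observed probability = 0.226562.
Step 5: alpha = 0.05. fail to reject H0.

n_eff = 11, pos = 8, neg = 3, p = 0.226562, fail to reject H0.


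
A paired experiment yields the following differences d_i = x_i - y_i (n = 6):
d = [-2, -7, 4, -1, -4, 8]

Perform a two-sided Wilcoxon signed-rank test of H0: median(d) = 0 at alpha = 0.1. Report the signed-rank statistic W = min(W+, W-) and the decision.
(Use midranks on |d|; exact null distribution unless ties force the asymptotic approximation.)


Step 1: Drop any zero differences (none here) and take |d_i|.
|d| = [2, 7, 4, 1, 4, 8]
Step 2: Midrank |d_i| (ties get averaged ranks).
ranks: |2|->2, |7|->5, |4|->3.5, |1|->1, |4|->3.5, |8|->6
Step 3: Attach original signs; sum ranks with positive sign and with negative sign.
W+ = 3.5 + 6 = 9.5
W- = 2 + 5 + 1 + 3.5 = 11.5
(Check: W+ + W- = 21 should equal n(n+1)/2 = 21.)
Step 4: Test statistic W = min(W+, W-) = 9.5.
Step 5: Ties in |d|, so use the tie-corrected normal approximation.
        E[W] = n(n+1)/4 = 6*7/4 = 10.5.
        Tie groups: |d|=4 (t=2); sum(t^3 - t) = 6.
        Var[W] = n(n+1)(2n+1)/24 - sum(t^3-t)/48 = 546/24 - 6/48 = 22.625.
        z = (W - E[W]) / sqrt(Var[W]) = (9.5 - 10.5) / 4.7566 = -0.2102.
        Two-sided p = 2*Phi(z) = 0.833484.
Step 6: alpha = 0.1. fail to reject H0.

W+ = 9.5, W- = 11.5, W = min = 9.5, p = 0.833484, fail to reject H0.


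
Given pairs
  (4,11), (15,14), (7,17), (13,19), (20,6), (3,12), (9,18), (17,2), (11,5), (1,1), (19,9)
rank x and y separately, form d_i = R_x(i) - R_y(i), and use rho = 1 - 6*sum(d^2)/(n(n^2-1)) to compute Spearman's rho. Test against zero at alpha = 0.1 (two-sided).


Step 1: Rank x and y separately (midranks; no ties here).
rank(x): 4->3, 15->8, 7->4, 13->7, 20->11, 3->2, 9->5, 17->9, 11->6, 1->1, 19->10
rank(y): 11->6, 14->8, 17->9, 19->11, 6->4, 12->7, 18->10, 2->2, 5->3, 1->1, 9->5
Step 2: d_i = R_x(i) - R_y(i); compute d_i^2.
  (3-6)^2=9, (8-8)^2=0, (4-9)^2=25, (7-11)^2=16, (11-4)^2=49, (2-7)^2=25, (5-10)^2=25, (9-2)^2=49, (6-3)^2=9, (1-1)^2=0, (10-5)^2=25
sum(d^2) = 232.
Step 3: rho = 1 - 6*232 / (11*(11^2 - 1)) = 1 - 1392/1320 = -0.054545.
Step 4: Under H0, t = rho * sqrt((n-2)/(1-rho^2)) = -0.1639 ~ t(9).
Step 5: Two-sided p-value from the t-distribution with 9 df = 0.873447.
Step 6: alpha = 0.1. fail to reject H0.

rho = -0.0545, p = 0.873447, fail to reject H0 at alpha = 0.1.


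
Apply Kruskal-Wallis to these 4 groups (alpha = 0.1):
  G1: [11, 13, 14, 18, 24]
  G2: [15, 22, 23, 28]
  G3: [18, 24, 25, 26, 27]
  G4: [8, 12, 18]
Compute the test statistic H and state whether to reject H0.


Step 1: Combine all N = 17 observations and assign midranks.
sorted (value, group, rank): (8,G4,1), (11,G1,2), (12,G4,3), (13,G1,4), (14,G1,5), (15,G2,6), (18,G1,8), (18,G3,8), (18,G4,8), (22,G2,10), (23,G2,11), (24,G1,12.5), (24,G3,12.5), (25,G3,14), (26,G3,15), (27,G3,16), (28,G2,17)
Step 2: Sum ranks within each group.
R_1 = 31.5 (n_1 = 5)
R_2 = 44 (n_2 = 4)
R_3 = 65.5 (n_3 = 5)
R_4 = 12 (n_4 = 3)
Step 3: H = 12/(N(N+1)) * sum(R_i^2/n_i) - 3(N+1)
     = 12/(17*18) * (31.5^2/5 + 44^2/4 + 65.5^2/5 + 12^2/3) - 3*18
     = 0.039216 * 1588.5 - 54
     = 8.294118.
Step 4: Ties present; correction factor C = 1 - 30/(17^3 - 17) = 0.993873. Corrected H = 8.294118 / 0.993873 = 8.345253.
Step 5: Under H0, H ~ chi^2(3); p-value = 0.039390.
Step 6: alpha = 0.1. reject H0.

H = 8.3453, df = 3, p = 0.039390, reject H0.


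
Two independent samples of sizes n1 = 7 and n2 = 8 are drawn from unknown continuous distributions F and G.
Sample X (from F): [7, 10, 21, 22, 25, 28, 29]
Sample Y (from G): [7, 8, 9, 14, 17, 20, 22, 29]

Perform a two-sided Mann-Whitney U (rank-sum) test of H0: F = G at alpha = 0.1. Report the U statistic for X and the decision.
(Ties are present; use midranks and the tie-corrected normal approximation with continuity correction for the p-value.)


Step 1: Combine and sort all 15 observations; assign midranks.
sorted (value, group): (7,X), (7,Y), (8,Y), (9,Y), (10,X), (14,Y), (17,Y), (20,Y), (21,X), (22,X), (22,Y), (25,X), (28,X), (29,X), (29,Y)
ranks: 7->1.5, 7->1.5, 8->3, 9->4, 10->5, 14->6, 17->7, 20->8, 21->9, 22->10.5, 22->10.5, 25->12, 28->13, 29->14.5, 29->14.5
Step 2: Rank sum for X: R1 = 1.5 + 5 + 9 + 10.5 + 12 + 13 + 14.5 = 65.5.
Step 3: U_X = R1 - n1(n1+1)/2 = 65.5 - 7*8/2 = 65.5 - 28 = 37.5.
       U_Y = n1*n2 - U_X = 56 - 37.5 = 18.5.
Step 4: Ties are present, so use the tie-corrected normal approximation (with continuity correction) for the p-value.
Step 5: p-value = 0.296324; compare to alpha = 0.1. fail to reject H0.

U_X = 37.5, p = 0.296324, fail to reject H0 at alpha = 0.1.


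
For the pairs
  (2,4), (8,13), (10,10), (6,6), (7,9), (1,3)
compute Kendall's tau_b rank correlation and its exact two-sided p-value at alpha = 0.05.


Step 1: Enumerate the 15 unordered pairs (i,j) with i<j and classify each by sign(x_j-x_i) * sign(y_j-y_i).
  (1,2):dx=+6,dy=+9->C; (1,3):dx=+8,dy=+6->C; (1,4):dx=+4,dy=+2->C; (1,5):dx=+5,dy=+5->C
  (1,6):dx=-1,dy=-1->C; (2,3):dx=+2,dy=-3->D; (2,4):dx=-2,dy=-7->C; (2,5):dx=-1,dy=-4->C
  (2,6):dx=-7,dy=-10->C; (3,4):dx=-4,dy=-4->C; (3,5):dx=-3,dy=-1->C; (3,6):dx=-9,dy=-7->C
  (4,5):dx=+1,dy=+3->C; (4,6):dx=-5,dy=-3->C; (5,6):dx=-6,dy=-6->C
Step 2: C = 14, D = 1, total pairs = 15.
Step 3: tau = (C - D)/(n(n-1)/2) = (14 - 1)/15 = 0.866667.
Step 4: Exact two-sided p-value (enumerate n! = 720 permutations of y under H0): p = 0.016667.
Step 5: alpha = 0.05. reject H0.

tau_b = 0.8667 (C=14, D=1), p = 0.016667, reject H0.


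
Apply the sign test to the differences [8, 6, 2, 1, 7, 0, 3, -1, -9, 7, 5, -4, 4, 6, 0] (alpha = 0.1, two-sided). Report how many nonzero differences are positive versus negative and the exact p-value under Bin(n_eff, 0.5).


Step 1: Discard zero differences. Original n = 15; n_eff = number of nonzero differences = 13.
Nonzero differences (with sign): +8, +6, +2, +1, +7, +3, -1, -9, +7, +5, -4, +4, +6
Step 2: Count signs: positive = 10, negative = 3.
Step 3: Under H0: P(positive) = 0.5, so the number of positives S ~ Bin(13, 0.5).
Step 4: Two-sided exact p-value = sum of Bin(13,0.5) probabilities at or below the observed probability = 0.092285.
Step 5: alpha = 0.1. reject H0.

n_eff = 13, pos = 10, neg = 3, p = 0.092285, reject H0.


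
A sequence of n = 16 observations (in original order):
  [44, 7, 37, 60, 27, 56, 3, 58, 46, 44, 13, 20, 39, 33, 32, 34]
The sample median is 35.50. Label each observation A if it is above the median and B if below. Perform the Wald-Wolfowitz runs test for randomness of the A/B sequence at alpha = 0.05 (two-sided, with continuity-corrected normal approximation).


Step 1: Compute median = 35.50; label A = above, B = below.
Labels in order: ABAABABAAABBABBB  (n_A = 8, n_B = 8)
Step 2: Count runs R = 10.
Step 3: Under H0 (random ordering), E[R] = 2*n_A*n_B/(n_A+n_B) + 1 = 2*8*8/16 + 1 = 9.0000.
        Var[R] = 2*n_A*n_B*(2*n_A*n_B - n_A - n_B) / ((n_A+n_B)^2 * (n_A+n_B-1)) = 14336/3840 = 3.7333.
        SD[R] = 1.9322.
Step 4: Continuity-corrected z = (R - 0.5 - E[R]) / SD[R] = (10 - 0.5 - 9.0000) / 1.9322 = 0.2588.
Step 5: Two-sided p-value via normal approximation = 2*(1 - Phi(|z|)) = 0.795809.
Step 6: alpha = 0.05. fail to reject H0.

R = 10, z = 0.2588, p = 0.795809, fail to reject H0.


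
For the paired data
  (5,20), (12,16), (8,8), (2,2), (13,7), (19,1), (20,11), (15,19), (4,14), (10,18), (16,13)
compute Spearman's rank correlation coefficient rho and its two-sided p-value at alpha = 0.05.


Step 1: Rank x and y separately (midranks; no ties here).
rank(x): 5->3, 12->6, 8->4, 2->1, 13->7, 19->10, 20->11, 15->8, 4->2, 10->5, 16->9
rank(y): 20->11, 16->8, 8->4, 2->2, 7->3, 1->1, 11->5, 19->10, 14->7, 18->9, 13->6
Step 2: d_i = R_x(i) - R_y(i); compute d_i^2.
  (3-11)^2=64, (6-8)^2=4, (4-4)^2=0, (1-2)^2=1, (7-3)^2=16, (10-1)^2=81, (11-5)^2=36, (8-10)^2=4, (2-7)^2=25, (5-9)^2=16, (9-6)^2=9
sum(d^2) = 256.
Step 3: rho = 1 - 6*256 / (11*(11^2 - 1)) = 1 - 1536/1320 = -0.163636.
Step 4: Under H0, t = rho * sqrt((n-2)/(1-rho^2)) = -0.4976 ~ t(9).
Step 5: Two-sided p-value from the t-distribution with 9 df = 0.630685.
Step 6: alpha = 0.05. fail to reject H0.

rho = -0.1636, p = 0.630685, fail to reject H0 at alpha = 0.05.


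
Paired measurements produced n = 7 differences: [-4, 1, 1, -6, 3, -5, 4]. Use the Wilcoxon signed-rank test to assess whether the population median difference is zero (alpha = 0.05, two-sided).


Step 1: Drop any zero differences (none here) and take |d_i|.
|d| = [4, 1, 1, 6, 3, 5, 4]
Step 2: Midrank |d_i| (ties get averaged ranks).
ranks: |4|->4.5, |1|->1.5, |1|->1.5, |6|->7, |3|->3, |5|->6, |4|->4.5
Step 3: Attach original signs; sum ranks with positive sign and with negative sign.
W+ = 1.5 + 1.5 + 3 + 4.5 = 10.5
W- = 4.5 + 7 + 6 = 17.5
(Check: W+ + W- = 28 should equal n(n+1)/2 = 28.)
Step 4: Test statistic W = min(W+, W-) = 10.5.
Step 5: Ties in |d|, so use the tie-corrected normal approximation.
        E[W] = n(n+1)/4 = 7*8/4 = 14.
        Tie groups: |d|=1 (t=2), |d|=4 (t=2); sum(t^3 - t) = 12.
        Var[W] = n(n+1)(2n+1)/24 - sum(t^3-t)/48 = 840/24 - 12/48 = 34.75.
        z = (W - E[W]) / sqrt(Var[W]) = (10.5 - 14) / 5.8949 = -0.5937.
        Two-sided p = 2*Phi(z) = 0.552691.
Step 6: alpha = 0.05. fail to reject H0.

W+ = 10.5, W- = 17.5, W = min = 10.5, p = 0.552691, fail to reject H0.


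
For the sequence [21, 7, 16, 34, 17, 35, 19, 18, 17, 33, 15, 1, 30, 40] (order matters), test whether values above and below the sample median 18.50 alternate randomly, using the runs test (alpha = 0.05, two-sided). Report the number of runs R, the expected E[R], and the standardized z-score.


Step 1: Compute median = 18.50; label A = above, B = below.
Labels in order: ABBABAABBABBAA  (n_A = 7, n_B = 7)
Step 2: Count runs R = 9.
Step 3: Under H0 (random ordering), E[R] = 2*n_A*n_B/(n_A+n_B) + 1 = 2*7*7/14 + 1 = 8.0000.
        Var[R] = 2*n_A*n_B*(2*n_A*n_B - n_A - n_B) / ((n_A+n_B)^2 * (n_A+n_B-1)) = 8232/2548 = 3.2308.
        SD[R] = 1.7974.
Step 4: Continuity-corrected z = (R - 0.5 - E[R]) / SD[R] = (9 - 0.5 - 8.0000) / 1.7974 = 0.2782.
Step 5: Two-sided p-value via normal approximation = 2*(1 - Phi(|z|)) = 0.780879.
Step 6: alpha = 0.05. fail to reject H0.

R = 9, z = 0.2782, p = 0.780879, fail to reject H0.


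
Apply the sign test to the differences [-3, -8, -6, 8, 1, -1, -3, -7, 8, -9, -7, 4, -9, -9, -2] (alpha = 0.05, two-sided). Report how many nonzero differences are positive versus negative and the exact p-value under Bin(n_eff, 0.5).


Step 1: Discard zero differences. Original n = 15; n_eff = number of nonzero differences = 15.
Nonzero differences (with sign): -3, -8, -6, +8, +1, -1, -3, -7, +8, -9, -7, +4, -9, -9, -2
Step 2: Count signs: positive = 4, negative = 11.
Step 3: Under H0: P(positive) = 0.5, so the number of positives S ~ Bin(15, 0.5).
Step 4: Two-sided exact p-value = sum of Bin(15,0.5) probabilities at or below the observed probability = 0.118469.
Step 5: alpha = 0.05. fail to reject H0.

n_eff = 15, pos = 4, neg = 11, p = 0.118469, fail to reject H0.


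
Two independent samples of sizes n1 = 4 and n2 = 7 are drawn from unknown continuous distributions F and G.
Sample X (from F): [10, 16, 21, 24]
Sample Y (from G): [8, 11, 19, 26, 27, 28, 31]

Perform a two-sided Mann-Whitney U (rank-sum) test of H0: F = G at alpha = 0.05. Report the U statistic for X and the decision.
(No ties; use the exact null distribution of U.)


Step 1: Combine and sort all 11 observations; assign midranks.
sorted (value, group): (8,Y), (10,X), (11,Y), (16,X), (19,Y), (21,X), (24,X), (26,Y), (27,Y), (28,Y), (31,Y)
ranks: 8->1, 10->2, 11->3, 16->4, 19->5, 21->6, 24->7, 26->8, 27->9, 28->10, 31->11
Step 2: Rank sum for X: R1 = 2 + 4 + 6 + 7 = 19.
Step 3: U_X = R1 - n1(n1+1)/2 = 19 - 4*5/2 = 19 - 10 = 9.
       U_Y = n1*n2 - U_X = 28 - 9 = 19.
Step 4: No ties, so the exact null distribution of U (based on enumerating the C(11,4) = 330 equally likely rank assignments) gives the two-sided p-value.
Step 5: p-value = 0.412121; compare to alpha = 0.05. fail to reject H0.

U_X = 9, p = 0.412121, fail to reject H0 at alpha = 0.05.


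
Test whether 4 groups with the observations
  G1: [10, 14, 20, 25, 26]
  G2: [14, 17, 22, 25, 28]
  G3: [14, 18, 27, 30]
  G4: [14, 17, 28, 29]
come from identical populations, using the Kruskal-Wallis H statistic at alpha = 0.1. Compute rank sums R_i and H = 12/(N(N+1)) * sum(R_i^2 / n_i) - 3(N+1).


Step 1: Combine all N = 18 observations and assign midranks.
sorted (value, group, rank): (10,G1,1), (14,G1,3.5), (14,G2,3.5), (14,G3,3.5), (14,G4,3.5), (17,G2,6.5), (17,G4,6.5), (18,G3,8), (20,G1,9), (22,G2,10), (25,G1,11.5), (25,G2,11.5), (26,G1,13), (27,G3,14), (28,G2,15.5), (28,G4,15.5), (29,G4,17), (30,G3,18)
Step 2: Sum ranks within each group.
R_1 = 38 (n_1 = 5)
R_2 = 47 (n_2 = 5)
R_3 = 43.5 (n_3 = 4)
R_4 = 42.5 (n_4 = 4)
Step 3: H = 12/(N(N+1)) * sum(R_i^2/n_i) - 3(N+1)
     = 12/(18*19) * (38^2/5 + 47^2/5 + 43.5^2/4 + 42.5^2/4) - 3*19
     = 0.035088 * 1655.22 - 57
     = 1.078070.
Step 4: Ties present; correction factor C = 1 - 78/(18^3 - 18) = 0.986584. Corrected H = 1.078070 / 0.986584 = 1.092730.
Step 5: Under H0, H ~ chi^2(3); p-value = 0.778829.
Step 6: alpha = 0.1. fail to reject H0.

H = 1.0927, df = 3, p = 0.778829, fail to reject H0.


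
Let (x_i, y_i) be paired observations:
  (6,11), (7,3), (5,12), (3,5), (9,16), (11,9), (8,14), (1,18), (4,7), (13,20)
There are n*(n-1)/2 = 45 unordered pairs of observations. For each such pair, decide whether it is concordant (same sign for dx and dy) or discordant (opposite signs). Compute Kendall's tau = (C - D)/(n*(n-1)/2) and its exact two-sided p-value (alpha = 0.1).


Step 1: Enumerate the 45 unordered pairs (i,j) with i<j and classify each by sign(x_j-x_i) * sign(y_j-y_i).
  (1,2):dx=+1,dy=-8->D; (1,3):dx=-1,dy=+1->D; (1,4):dx=-3,dy=-6->C; (1,5):dx=+3,dy=+5->C
  (1,6):dx=+5,dy=-2->D; (1,7):dx=+2,dy=+3->C; (1,8):dx=-5,dy=+7->D; (1,9):dx=-2,dy=-4->C
  (1,10):dx=+7,dy=+9->C; (2,3):dx=-2,dy=+9->D; (2,4):dx=-4,dy=+2->D; (2,5):dx=+2,dy=+13->C
  (2,6):dx=+4,dy=+6->C; (2,7):dx=+1,dy=+11->C; (2,8):dx=-6,dy=+15->D; (2,9):dx=-3,dy=+4->D
  (2,10):dx=+6,dy=+17->C; (3,4):dx=-2,dy=-7->C; (3,5):dx=+4,dy=+4->C; (3,6):dx=+6,dy=-3->D
  (3,7):dx=+3,dy=+2->C; (3,8):dx=-4,dy=+6->D; (3,9):dx=-1,dy=-5->C; (3,10):dx=+8,dy=+8->C
  (4,5):dx=+6,dy=+11->C; (4,6):dx=+8,dy=+4->C; (4,7):dx=+5,dy=+9->C; (4,8):dx=-2,dy=+13->D
  (4,9):dx=+1,dy=+2->C; (4,10):dx=+10,dy=+15->C; (5,6):dx=+2,dy=-7->D; (5,7):dx=-1,dy=-2->C
  (5,8):dx=-8,dy=+2->D; (5,9):dx=-5,dy=-9->C; (5,10):dx=+4,dy=+4->C; (6,7):dx=-3,dy=+5->D
  (6,8):dx=-10,dy=+9->D; (6,9):dx=-7,dy=-2->C; (6,10):dx=+2,dy=+11->C; (7,8):dx=-7,dy=+4->D
  (7,9):dx=-4,dy=-7->C; (7,10):dx=+5,dy=+6->C; (8,9):dx=+3,dy=-11->D; (8,10):dx=+12,dy=+2->C
  (9,10):dx=+9,dy=+13->C
Step 2: C = 28, D = 17, total pairs = 45.
Step 3: tau = (C - D)/(n(n-1)/2) = (28 - 17)/45 = 0.244444.
Step 4: Exact two-sided p-value (enumerate n! = 3628800 permutations of y under H0): p = 0.380720.
Step 5: alpha = 0.1. fail to reject H0.

tau_b = 0.2444 (C=28, D=17), p = 0.380720, fail to reject H0.
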